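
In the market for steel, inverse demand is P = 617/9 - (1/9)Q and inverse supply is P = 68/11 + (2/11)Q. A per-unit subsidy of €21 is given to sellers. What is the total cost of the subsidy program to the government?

Government cost = 173334/29

Pre-subsidy: 617/9 - (1/9)Q = 68/11 + (2/11)Q gives Q* = 6175/29 and P* = 1302/29.
With the subsidy, sellers receive Ps = Pb + 21 for each unit, where Pb is the price buyers pay.
On the curves, Pb = 617/9 - (1/9)Q and Ps = 68/11 + (2/11)Q; the wedge Ps − Pb = 21 gives 68/11 + (2/11)Q − (617/9 - (1/9)Q) = 21, so Q' = 8254/29.
Then Pb = 617/9 − (1/9)·(8254/29) = 1071/29 and Ps = 68/11 + (2/11)·(8254/29) = 1680/29.
Government outlay = subsidy × quantity = 21 × 8254/29 = 173334/29.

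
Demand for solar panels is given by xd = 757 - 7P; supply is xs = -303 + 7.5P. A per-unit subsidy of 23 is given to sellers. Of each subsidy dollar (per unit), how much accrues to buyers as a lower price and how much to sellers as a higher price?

Pre-subsidy: 757 - 7P = -303 + 7.5P gives P* = 2120/29, x* = 7113/29.
With the subsidy, sellers receive Ps = Pb + 23 for each unit, where Pb is the price buyers pay.
Supply in terms of Pb becomes xs = -303 + 7.5(Pb + 23) = -130.5 + 7.5Pb. Setting this equal to demand: 757 - 7Pb = -130.5 + 7.5Pb, so Pb = 1775/29.
Sellers receive Ps = 1775/29 + 23 = 2442/29; x' = 757 − 7·(1775/29) = 9528/29.
Buyers' price falls by P* − Pb = 2120/29 − 1775/29 = 345/29; sellers' price rises by Ps − P* = 2442/29 − 2120/29 = 322/29.

Buyers gain 345/29 per unit; sellers gain 322/29 per unit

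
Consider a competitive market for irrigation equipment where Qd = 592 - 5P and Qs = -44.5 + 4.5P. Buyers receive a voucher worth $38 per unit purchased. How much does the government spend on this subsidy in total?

Government cost = $13186

Pre-subsidy: 592 - 5P = -44.5 + 4.5P gives P* = 67, Q* = 257.
With the rebate, buyers effectively pay Pb = Ps − 38, where Ps is the price sellers receive.
Demand in terms of Ps becomes Qd = 592 − 5(Ps − 38) = 782 - 5Ps. Setting this equal to supply: 782 - 5Ps = -44.5 + 4.5Ps, so Ps = 87.
Buyers pay Pb = 87 − 38 = 49; Q' = -44.5 + 4.5·87 = 347.
Government outlay = subsidy × quantity = 38 × 347 = 13186.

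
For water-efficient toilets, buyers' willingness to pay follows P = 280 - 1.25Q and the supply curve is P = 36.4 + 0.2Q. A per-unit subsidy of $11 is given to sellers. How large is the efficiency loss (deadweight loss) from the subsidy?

Deadweight loss = 1210/29

Pre-subsidy: 280 - 1.25Q = 36.4 + 0.2Q gives Q* = 168 and P* = 70.
With the subsidy, sellers receive Ps = Pb + 11 for each unit, where Pb is the price buyers pay.
On the curves, Pb = 280 - 1.25Q and Ps = 36.4 + 0.2Q; the wedge Ps − Pb = 11 gives 36.4 + 0.2Q − (280 - 1.25Q) = 11, so Q' = 5092/29.
Then Pb = 280 − 1.25·(5092/29) = 1755/29 and Ps = 36.4 + 0.2·(5092/29) = 2074/29.
The subsidy expands output by 5092/29 − 168 = 220/29 past the efficient level; on those units the gap between marginal cost and willingness to pay runs from 0 up to 11.
DWL = ½ × 11 × 220/29 = 1210/29.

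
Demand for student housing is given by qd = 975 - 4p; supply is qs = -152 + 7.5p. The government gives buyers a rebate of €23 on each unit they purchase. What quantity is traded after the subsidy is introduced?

q' = 643

Pre-subsidy: 975 - 4p = -152 + 7.5p gives p* = 98, q* = 583.
With the rebate, buyers effectively pay pb = ps − 23, where ps is the price sellers receive.
Demand in terms of ps becomes qd = 975 − 4(ps − 23) = 1067 - 4ps. Setting this equal to supply: 1067 - 4ps = -152 + 7.5ps, so ps = 106.
Buyers pay pb = 106 − 23 = 83; q' = -152 + 7.5·106 = 643.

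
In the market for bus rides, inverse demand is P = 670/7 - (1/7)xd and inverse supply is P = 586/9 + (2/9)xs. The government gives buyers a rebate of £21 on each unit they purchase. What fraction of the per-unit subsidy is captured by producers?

Pre-subsidy: 670/7 - (1/7)x = 586/9 + (2/9)x gives x* = 1928/23 and P* = 1926/23.
With the rebate, buyers effectively pay Pb = Ps − 21, where Ps is the price sellers receive.
On the curves, Pb = 670/7 - (1/7)x and Ps = 586/9 + (2/9)x; the wedge Ps − Pb = 21 gives 586/9 + (2/9)x − (670/7 - (1/7)x) = 21, so x' = 3251/23.
Then Pb = 670/7 − (1/7)·(3251/23) = 1737/23 and Ps = 586/9 + (2/9)·(3251/23) = 2220/23.
Buyers' price falls by P* − Pb = 1926/23 − 1737/23 = 189/23; sellers' price rises by Ps − P* = 2220/23 − 1926/23 = 294/23.
So producers capture (294/23)/21 = 14/23 of each unit of subsidy.

Producer share = 14/23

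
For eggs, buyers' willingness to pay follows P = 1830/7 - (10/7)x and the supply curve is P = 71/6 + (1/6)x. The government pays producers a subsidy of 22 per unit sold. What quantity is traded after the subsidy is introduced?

Pre-subsidy: 1830/7 - (10/7)x = 71/6 + (1/6)x gives x* = 10483/67 and P* = 2540/67.
With the subsidy, sellers receive Ps = Pb + 22 for each unit, where Pb is the price buyers pay.
On the curves, Pb = 1830/7 - (10/7)x and Ps = 71/6 + (1/6)x; the wedge Ps − Pb = 22 gives 71/6 + (1/6)x − (1830/7 - (10/7)x) = 22, so x' = 11407/67.
Then Pb = 1830/7 − (10/7)·(11407/67) = 1220/67 and Ps = 71/6 + (1/6)·(11407/67) = 2694/67.

x' = 11407/67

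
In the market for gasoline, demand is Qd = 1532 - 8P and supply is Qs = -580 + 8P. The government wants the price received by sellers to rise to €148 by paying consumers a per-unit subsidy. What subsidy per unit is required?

At a seller price of 148, quantity supplied is -580 + 8·148 = 604.
Buyers absorb 604 only when they pay Pb with 1532 − 8·Pb = 604, i.e. Pb = 116.
s = Ps − Pb = 148 − 116 = 32.

Required subsidy s = €32 per unit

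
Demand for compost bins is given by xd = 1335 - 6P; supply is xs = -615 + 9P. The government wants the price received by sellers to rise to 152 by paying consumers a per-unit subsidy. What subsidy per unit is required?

At a seller price of 152, quantity supplied is -615 + 9·152 = 753.
Buyers absorb 753 only when they pay Pb with 1335 − 6·Pb = 753, i.e. Pb = 97.
s = Ps − Pb = 152 − 97 = 55.

Required subsidy s = 55 per unit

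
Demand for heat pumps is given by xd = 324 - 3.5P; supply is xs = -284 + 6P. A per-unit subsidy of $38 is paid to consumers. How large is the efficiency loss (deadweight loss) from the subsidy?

Deadweight loss = $1596

Pre-subsidy: 324 - 3.5P = -284 + 6P gives P* = 64, x* = 100.
With the rebate, buyers effectively pay Pb = Ps − 38, where Ps is the price sellers receive.
Demand in terms of Ps becomes xd = 324 − 3.5(Ps − 38) = 457 - 3.5Ps. Setting this equal to supply: 457 - 3.5Ps = -284 + 6Ps, so Ps = 78.
Buyers pay Pb = 78 − 38 = 40; x' = -284 + 6·78 = 184.
The subsidy expands output by 184 − 100 = 84 past the efficient level; on those units the gap between marginal cost and willingness to pay runs from 0 up to 38.
DWL = ½ × 38 × 84 = 1596.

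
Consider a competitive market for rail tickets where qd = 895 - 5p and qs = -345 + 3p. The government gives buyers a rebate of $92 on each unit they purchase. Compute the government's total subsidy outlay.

Government cost = $26910

Pre-subsidy: 895 - 5p = -345 + 3p gives p* = 155, q* = 120.
With the rebate, buyers effectively pay pb = ps − 92, where ps is the price sellers receive.
Demand in terms of ps becomes qd = 895 − 5(ps − 92) = 1355 - 5ps. Setting this equal to supply: 1355 - 5ps = -345 + 3ps, so ps = 212.5.
Buyers pay pb = 212.5 − 92 = 120.5; q' = -345 + 3·212.5 = 292.5.
Government outlay = subsidy × quantity = 92 × 292.5 = 26910.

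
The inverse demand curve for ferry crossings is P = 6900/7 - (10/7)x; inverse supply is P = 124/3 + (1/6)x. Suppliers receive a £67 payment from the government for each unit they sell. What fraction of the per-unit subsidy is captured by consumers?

Consumer share = 60/67

Pre-subsidy: 6900/7 - (10/7)x = 124/3 + (1/6)x gives x* = 592 and P* = 140.
With the subsidy, sellers receive Ps = Pb + 67 for each unit, where Pb is the price buyers pay.
On the curves, Pb = 6900/7 - (10/7)x and Ps = 124/3 + (1/6)x; the wedge Ps − Pb = 67 gives 124/3 + (1/6)x − (6900/7 - (10/7)x) = 67, so x' = 634.
Then Pb = 6900/7 − (10/7)·634 = 80 and Ps = 124/3 + (1/6)·634 = 147.
Buyers' price falls by P* − Pb = 140 − 80 = 60; sellers' price rises by Ps − P* = 147 − 140 = 7.
So consumers capture 60/67 = 60/67 of each unit of subsidy.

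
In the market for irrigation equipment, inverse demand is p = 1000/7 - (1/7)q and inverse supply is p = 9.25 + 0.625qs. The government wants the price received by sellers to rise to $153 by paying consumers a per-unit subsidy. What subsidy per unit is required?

Required subsidy s = $43 per unit

At a seller price of 153, quantity supplied is -14.8 + 1.6·153 = 230.
Buyers absorb 230 only when they pay pb = 1000/7 − (1/7)·230 = 110.
s = ps − pb = 153 − 110 = 43.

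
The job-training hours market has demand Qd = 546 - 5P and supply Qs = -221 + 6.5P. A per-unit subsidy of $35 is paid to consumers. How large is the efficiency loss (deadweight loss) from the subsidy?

Pre-subsidy: 546 - 5P = -221 + 6.5P gives P* = 1534/23, Q* = 4888/23.
With the rebate, buyers effectively pay Pb = Ps − 35, where Ps is the price sellers receive.
Demand in terms of Ps becomes Qd = 546 − 5(Ps − 35) = 721 - 5Ps. Setting this equal to supply: 721 - 5Ps = -221 + 6.5Ps, so Ps = 1884/23.
Buyers pay Pb = 1884/23 − 35 = 1079/23; Q' = -221 + 6.5·(1884/23) = 7163/23.
The subsidy expands output by 7163/23 − 4888/23 = 2275/23 past the efficient level; on those units the gap between marginal cost and willingness to pay runs from 0 up to 35.
DWL = ½ × 35 × 2275/23 = 79625/46.

Deadweight loss = 79625/46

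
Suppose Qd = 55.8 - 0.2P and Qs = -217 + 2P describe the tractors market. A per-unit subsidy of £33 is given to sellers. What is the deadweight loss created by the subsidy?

Pre-subsidy: 55.8 - 0.2P = -217 + 2P gives P* = 124, Q* = 31.
With the subsidy, sellers receive Ps = Pb + 33 for each unit, where Pb is the price buyers pay.
Supply in terms of Pb becomes Qs = -217 + 2(Pb + 33) = -151 + 2Pb. Setting this equal to demand: 55.8 - 0.2Pb = -151 + 2Pb, so Pb = 94.
Sellers receive Ps = 94 + 33 = 127; Q' = 55.8 − 0.2·94 = 37.
The subsidy expands output by 37 − 31 = 6 past the efficient level; on those units the gap between marginal cost and willingness to pay runs from 0 up to 33.
DWL = ½ × 33 × 6 = 99.

Deadweight loss = £99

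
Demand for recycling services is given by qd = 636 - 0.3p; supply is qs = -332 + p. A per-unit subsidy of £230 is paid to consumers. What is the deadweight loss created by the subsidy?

Pre-subsidy: 636 - 0.3p = -332 + p gives p* = 9680/13, q* = 5364/13.
With the rebate, buyers effectively pay pb = ps − 230, where ps is the price sellers receive.
Demand in terms of ps becomes qd = 636 − 0.3(ps − 230) = 705 - 0.3ps. Setting this equal to supply: 705 - 0.3ps = -332 + ps, so ps = 10370/13.
Buyers pay pb = 10370/13 − 230 = 7380/13; q' = -332 + 1·(10370/13) = 6054/13.
The subsidy expands output by 6054/13 − 5364/13 = 690/13 past the efficient level; on those units the gap between marginal cost and willingness to pay runs from 0 up to 230.
DWL = ½ × 230 × 690/13 = 79350/13.

Deadweight loss = 79350/13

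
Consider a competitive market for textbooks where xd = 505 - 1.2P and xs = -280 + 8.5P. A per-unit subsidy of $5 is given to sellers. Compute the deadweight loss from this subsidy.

Deadweight loss = 1275/97

Pre-subsidy: 505 - 1.2P = -280 + 8.5P gives P* = 7850/97, x* = 39565/97.
With the subsidy, sellers receive Ps = Pb + 5 for each unit, where Pb is the price buyers pay.
Supply in terms of Pb becomes xs = -280 + 8.5(Pb + 5) = -237.5 + 8.5Pb. Setting this equal to demand: 505 - 1.2Pb = -237.5 + 8.5Pb, so Pb = 7425/97.
Sellers receive Ps = 7425/97 + 5 = 7910/97; x' = 505 − 1.2·(7425/97) = 40075/97.
The subsidy expands output by 40075/97 − 39565/97 = 510/97 past the efficient level; on those units the gap between marginal cost and willingness to pay runs from 0 up to 5.
DWL = ½ × 5 × 510/97 = 1275/97.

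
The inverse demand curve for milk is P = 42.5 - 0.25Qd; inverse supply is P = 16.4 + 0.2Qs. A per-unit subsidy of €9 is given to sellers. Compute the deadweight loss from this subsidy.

Deadweight loss = €90

Pre-subsidy: 42.5 - 0.25Q = 16.4 + 0.2Q gives Q* = 58 and P* = 28.
With the subsidy, sellers receive Ps = Pb + 9 for each unit, where Pb is the price buyers pay.
On the curves, Pb = 42.5 - 0.25Q and Ps = 16.4 + 0.2Q; the wedge Ps − Pb = 9 gives 16.4 + 0.2Q − (42.5 - 0.25Q) = 9, so Q' = 78.
Then Pb = 42.5 − 0.25·78 = 23 and Ps = 16.4 + 0.2·78 = 32.
The subsidy expands output by 78 − 58 = 20 past the efficient level; on those units the gap between marginal cost and willingness to pay runs from 0 up to 9.
DWL = ½ × 9 × 20 = 90.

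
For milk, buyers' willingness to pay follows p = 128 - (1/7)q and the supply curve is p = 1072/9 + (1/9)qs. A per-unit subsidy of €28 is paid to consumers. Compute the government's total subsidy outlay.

Government cost = €4067

Pre-subsidy: 128 - (1/7)q = 1072/9 + (1/9)q gives q* = 35 and p* = 123.
With the rebate, buyers effectively pay pb = ps − 28, where ps is the price sellers receive.
On the curves, pb = 128 - (1/7)q and ps = 1072/9 + (1/9)q; the wedge ps − pb = 28 gives 1072/9 + (1/9)q − (128 - (1/7)q) = 28, so q' = 145.25.
Then pb = 128 − (1/7)·145.25 = 107.25 and ps = 1072/9 + (1/9)·145.25 = 135.25.
Government outlay = subsidy × quantity = 28 × 145.25 = 4067.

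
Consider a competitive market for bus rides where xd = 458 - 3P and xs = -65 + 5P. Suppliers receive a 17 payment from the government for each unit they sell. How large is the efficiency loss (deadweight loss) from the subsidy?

Pre-subsidy: 458 - 3P = -65 + 5P gives P* = 65.375, x* = 261.875.
With the subsidy, sellers receive Ps = Pb + 17 for each unit, where Pb is the price buyers pay.
Supply in terms of Pb becomes xs = -65 + 5(Pb + 17) = 20 + 5Pb. Setting this equal to demand: 458 - 3Pb = 20 + 5Pb, so Pb = 54.75.
Sellers receive Ps = 54.75 + 17 = 71.75; x' = 458 − 3·54.75 = 293.75.
The subsidy expands output by 293.75 − 261.875 = 31.875 past the efficient level; on those units the gap between marginal cost and willingness to pay runs from 0 up to 17.
DWL = ½ × 17 × 31.875 = 270.9375.

Deadweight loss = 270.9375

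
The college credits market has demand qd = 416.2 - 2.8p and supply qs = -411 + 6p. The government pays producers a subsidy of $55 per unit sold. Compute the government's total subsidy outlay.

Pre-subsidy: 416.2 - 2.8p = -411 + 6p gives p* = 94, q* = 153.
With the subsidy, sellers receive ps = pb + 55 for each unit, where pb is the price buyers pay.
Supply in terms of pb becomes qs = -411 + 6(pb + 55) = -81 + 6pb. Setting this equal to demand: 416.2 - 2.8pb = -81 + 6pb, so pb = 56.5.
Sellers receive ps = 56.5 + 55 = 111.5; q' = 416.2 − 2.8·56.5 = 258.
Government outlay = subsidy × quantity = 55 × 258 = 14190.

Government cost = $14190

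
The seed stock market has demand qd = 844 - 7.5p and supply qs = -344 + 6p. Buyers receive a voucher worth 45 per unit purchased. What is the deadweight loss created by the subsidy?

Pre-subsidy: 844 - 7.5p = -344 + 6p gives p* = 88, q* = 184.
With the rebate, buyers effectively pay pb = ps − 45, where ps is the price sellers receive.
Demand in terms of ps becomes qd = 844 − 7.5(ps − 45) = 1181.5 - 7.5ps. Setting this equal to supply: 1181.5 - 7.5ps = -344 + 6ps, so ps = 113.
Buyers pay pb = 113 − 45 = 68; q' = -344 + 6·113 = 334.
The subsidy expands output by 334 − 184 = 150 past the efficient level; on those units the gap between marginal cost and willingness to pay runs from 0 up to 45.
DWL = ½ × 45 × 150 = 3375.

Deadweight loss = 3375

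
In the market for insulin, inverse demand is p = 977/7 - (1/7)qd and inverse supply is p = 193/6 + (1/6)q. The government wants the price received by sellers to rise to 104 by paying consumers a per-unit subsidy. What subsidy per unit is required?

At a seller price of 104, quantity supplied is -193 + 6·104 = 431.
Buyers absorb 431 only when they pay pb = 977/7 − (1/7)·431 = 78.
s = ps − pb = 104 − 78 = 26.

Required subsidy s = 26 per unit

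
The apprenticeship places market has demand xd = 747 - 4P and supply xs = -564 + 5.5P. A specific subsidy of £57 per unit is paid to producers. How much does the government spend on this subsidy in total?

Government cost = £18639

Pre-subsidy: 747 - 4P = -564 + 5.5P gives P* = 138, x* = 195.
With the subsidy, sellers receive Ps = Pb + 57 for each unit, where Pb is the price buyers pay.
Supply in terms of Pb becomes xs = -564 + 5.5(Pb + 57) = -250.5 + 5.5Pb. Setting this equal to demand: 747 - 4Pb = -250.5 + 5.5Pb, so Pb = 105.
Sellers receive Ps = 105 + 57 = 162; x' = 747 − 4·105 = 327.
Government outlay = subsidy × quantity = 57 × 327 = 18639.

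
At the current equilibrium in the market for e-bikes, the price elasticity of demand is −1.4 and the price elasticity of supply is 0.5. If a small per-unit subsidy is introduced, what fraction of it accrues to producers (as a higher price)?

For a small subsidy around the equilibrium, the benefit split depends on the relative slopes, which at a point are proportional to the elasticities.
Buyer share = εs/(εs + |εd|) = 0.5/(0.5 + 1.4) = 5/19; seller share = |εd|/(εs + |εd|) = 14/19.
So producers capture 14/19 of the subsidy.

Producer share = 14/19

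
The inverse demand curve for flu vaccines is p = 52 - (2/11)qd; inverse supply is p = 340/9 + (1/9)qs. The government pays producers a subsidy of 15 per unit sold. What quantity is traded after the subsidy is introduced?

Pre-subsidy: 52 - (2/11)q = 340/9 + (1/9)q gives q* = 1408/29 and p* = 1252/29.
With the subsidy, sellers receive ps = pb + 15 for each unit, where pb is the price buyers pay.
On the curves, pb = 52 - (2/11)q and ps = 340/9 + (1/9)q; the wedge ps − pb = 15 gives 340/9 + (1/9)q − (52 - (2/11)q) = 15, so q' = 2893/29.
Then pb = 52 − (2/11)·(2893/29) = 982/29 and ps = 340/9 + (1/9)·(2893/29) = 1417/29.

q' = 2893/29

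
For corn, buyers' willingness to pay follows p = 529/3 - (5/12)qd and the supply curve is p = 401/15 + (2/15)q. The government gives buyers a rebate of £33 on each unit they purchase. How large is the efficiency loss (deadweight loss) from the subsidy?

Pre-subsidy: 529/3 - (5/12)q = 401/15 + (2/15)q gives q* = 272 and p* = 63.
With the rebate, buyers effectively pay pb = ps − 33, where ps is the price sellers receive.
On the curves, pb = 529/3 - (5/12)q and ps = 401/15 + (2/15)q; the wedge ps − pb = 33 gives 401/15 + (2/15)q − (529/3 - (5/12)q) = 33, so q' = 332.
Then pb = 529/3 − (5/12)·332 = 38 and ps = 401/15 + (2/15)·332 = 71.
The subsidy expands output by 332 − 272 = 60 past the efficient level; on those units the gap between marginal cost and willingness to pay runs from 0 up to 33.
DWL = ½ × 33 × 60 = 990.

Deadweight loss = £990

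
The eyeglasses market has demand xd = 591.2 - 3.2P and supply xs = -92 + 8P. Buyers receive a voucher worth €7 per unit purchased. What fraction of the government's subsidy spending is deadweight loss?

DWL / government spending = 2/103

Pre-subsidy: 591.2 - 3.2P = -92 + 8P gives P* = 61, x* = 396.
With the rebate, buyers effectively pay Pb = Ps − 7, where Ps is the price sellers receive.
Demand in terms of Ps becomes xd = 591.2 − 3.2(Ps − 7) = 613.6 - 3.2Ps. Setting this equal to supply: 613.6 - 3.2Ps = -92 + 8Ps, so Ps = 63.
Buyers pay Pb = 63 − 7 = 56; x' = -92 + 8·63 = 412.
ΔCS = ½(396 + 412)(61 − 56) = 2020; ΔPS = ½(396 + 412)(63 − 61) = 808.
Government spending = 7 × 412 = 2884.
DWL = ½ × 7 × (412 − 396) = 56; fraction = 56 / 2884 = 2/103.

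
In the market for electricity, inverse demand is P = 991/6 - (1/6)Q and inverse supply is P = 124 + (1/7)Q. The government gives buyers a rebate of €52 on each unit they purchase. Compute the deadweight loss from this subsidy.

Deadweight loss = €4368

Pre-subsidy: 991/6 - (1/6)Q = 124 + (1/7)Q gives Q* = 133 and P* = 143.
With the rebate, buyers effectively pay Pb = Ps − 52, where Ps is the price sellers receive.
On the curves, Pb = 991/6 - (1/6)Q and Ps = 124 + (1/7)Q; the wedge Ps − Pb = 52 gives 124 + (1/7)Q − (991/6 - (1/6)Q) = 52, so Q' = 301.
Then Pb = 991/6 − (1/6)·301 = 115 and Ps = 124 + (1/7)·301 = 167.
The subsidy expands output by 301 − 133 = 168 past the efficient level; on those units the gap between marginal cost and willingness to pay runs from 0 up to 52.
DWL = ½ × 52 × 168 = 4368.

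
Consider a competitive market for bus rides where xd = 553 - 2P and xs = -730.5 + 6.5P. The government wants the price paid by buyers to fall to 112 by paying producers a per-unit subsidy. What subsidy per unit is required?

Required subsidy s = 51 per unit

At a buyer price of 112, quantity demanded is 553 − 2·112 = 329.
Sellers supply 329 only when they receive Ps with -730.5 + 6.5·Ps = 329, i.e. Ps = 163.
s = Ps − Pb = 163 − 112 = 51.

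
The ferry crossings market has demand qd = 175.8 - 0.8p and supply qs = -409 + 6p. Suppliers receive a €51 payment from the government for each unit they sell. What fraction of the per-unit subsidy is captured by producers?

Pre-subsidy: 175.8 - 0.8p = -409 + 6p gives p* = 86, q* = 107.
With the subsidy, sellers receive ps = pb + 51 for each unit, where pb is the price buyers pay.
Supply in terms of pb becomes qs = -409 + 6(pb + 51) = -103 + 6pb. Setting this equal to demand: 175.8 - 0.8pb = -103 + 6pb, so pb = 41.
Sellers receive ps = 41 + 51 = 92; q' = 175.8 − 0.8·41 = 143.
Buyers' price falls by p* − pb = 86 − 41 = 45; sellers' price rises by ps − p* = 92 − 86 = 6.
So producers capture 6/51 = 2/17 of each unit of subsidy.

Producer share = 2/17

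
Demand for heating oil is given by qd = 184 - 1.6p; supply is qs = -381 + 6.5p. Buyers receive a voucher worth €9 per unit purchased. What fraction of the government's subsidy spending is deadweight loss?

DWL / government spending = 117/1700

Pre-subsidy: 184 - 1.6p = -381 + 6.5p gives p* = 5650/81, q* = 5864/81.
With the rebate, buyers effectively pay pb = ps − 9, where ps is the price sellers receive.
Demand in terms of ps becomes qd = 184 − 1.6(ps − 9) = 198.4 - 1.6ps. Setting this equal to supply: 198.4 - 1.6ps = -381 + 6.5ps, so ps = 5794/81.
Buyers pay pb = 5794/81 − 9 = 5065/81; q' = -381 + 6.5·(5794/81) = 6800/81.
ΔCS = ½(5864/81 + 6800/81)(5650/81 − 5065/81) = 411580/729; ΔPS = ½(5864/81 + 6800/81)(5794/81 − 5650/81) = 101312/729.
Government spending = 9 × 6800/81 = 6800/9.
DWL = ½ × 9 × (6800/81 − 5864/81) = 52; fraction = 52 / (6800/9) = 117/1700.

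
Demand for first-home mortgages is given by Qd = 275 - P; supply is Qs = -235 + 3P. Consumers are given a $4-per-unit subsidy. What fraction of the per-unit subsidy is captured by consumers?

Consumer share = 0.75

Pre-subsidy: 275 - P = -235 + 3P gives P* = 127.5, Q* = 147.5.
With the rebate, buyers effectively pay Pb = Ps − 4, where Ps is the price sellers receive.
Demand in terms of Ps becomes Qd = 275 − 1(Ps − 4) = 279 - Ps. Setting this equal to supply: 279 - Ps = -235 + 3Ps, so Ps = 128.5.
Buyers pay Pb = 128.5 − 4 = 124.5; Q' = -235 + 3·128.5 = 150.5.
Buyers' price falls by P* − Pb = 127.5 − 124.5 = 3; sellers' price rises by Ps − P* = 128.5 − 127.5 = 1.
So consumers capture 3/4 = 0.75 of each unit of subsidy.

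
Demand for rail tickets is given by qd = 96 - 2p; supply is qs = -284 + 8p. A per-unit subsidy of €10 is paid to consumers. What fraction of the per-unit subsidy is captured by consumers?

Pre-subsidy: 96 - 2p = -284 + 8p gives p* = 38, q* = 20.
With the rebate, buyers effectively pay pb = ps − 10, where ps is the price sellers receive.
Demand in terms of ps becomes qd = 96 − 2(ps − 10) = 116 - 2ps. Setting this equal to supply: 116 - 2ps = -284 + 8ps, so ps = 40.
Buyers pay pb = 40 − 10 = 30; q' = -284 + 8·40 = 36.
Buyers' price falls by p* − pb = 38 − 30 = 8; sellers' price rises by ps − p* = 40 − 38 = 2.
So consumers capture 8/10 = 0.8 of each unit of subsidy.

Consumer share = 0.8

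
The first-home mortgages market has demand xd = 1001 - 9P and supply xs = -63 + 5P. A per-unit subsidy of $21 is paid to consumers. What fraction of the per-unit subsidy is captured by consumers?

Consumer share = 5/14

Pre-subsidy: 1001 - 9P = -63 + 5P gives P* = 76, x* = 317.
With the rebate, buyers effectively pay Pb = Ps − 21, where Ps is the price sellers receive.
Demand in terms of Ps becomes xd = 1001 − 9(Ps − 21) = 1190 - 9Ps. Setting this equal to supply: 1190 - 9Ps = -63 + 5Ps, so Ps = 89.5.
Buyers pay Pb = 89.5 − 21 = 68.5; x' = -63 + 5·89.5 = 384.5.
Buyers' price falls by P* − Pb = 76 − 68.5 = 7.5; sellers' price rises by Ps − P* = 89.5 − 76 = 13.5.
So consumers capture 7.5/21 = 5/14 of each unit of subsidy.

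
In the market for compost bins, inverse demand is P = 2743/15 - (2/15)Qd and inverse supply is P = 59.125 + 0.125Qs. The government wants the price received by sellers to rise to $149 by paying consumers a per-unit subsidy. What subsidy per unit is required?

Required subsidy s = $62 per unit

At a seller price of 149, quantity supplied is -473 + 8·149 = 719.
Buyers absorb 719 only when they pay Pb = 2743/15 − (2/15)·719 = 87.
s = Ps − Pb = 149 − 87 = 62.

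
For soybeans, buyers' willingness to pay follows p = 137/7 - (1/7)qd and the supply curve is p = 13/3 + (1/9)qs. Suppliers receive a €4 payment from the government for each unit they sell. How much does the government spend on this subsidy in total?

Government cost = €303

Pre-subsidy: 137/7 - (1/7)q = 13/3 + (1/9)q gives q* = 60 and p* = 11.
With the subsidy, sellers receive ps = pb + 4 for each unit, where pb is the price buyers pay.
On the curves, pb = 137/7 - (1/7)q and ps = 13/3 + (1/9)q; the wedge ps − pb = 4 gives 13/3 + (1/9)q − (137/7 - (1/7)q) = 4, so q' = 75.75.
Then pb = 137/7 − (1/7)·75.75 = 8.75 and ps = 13/3 + (1/9)·75.75 = 12.75.
Government outlay = subsidy × quantity = 4 × 75.75 = 303.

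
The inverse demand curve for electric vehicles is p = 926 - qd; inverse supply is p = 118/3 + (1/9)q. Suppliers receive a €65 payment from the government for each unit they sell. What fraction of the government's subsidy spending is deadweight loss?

DWL / government spending = 39/1142

Pre-subsidy: 926 - q = 118/3 + (1/9)q gives q* = 798 and p* = 128.
With the subsidy, sellers receive ps = pb + 65 for each unit, where pb is the price buyers pay.
On the curves, pb = 926 - q and ps = 118/3 + (1/9)q; the wedge ps − pb = 65 gives 118/3 + (1/9)q − (926 - q) = 65, so q' = 856.5.
Then pb = 926 − 1·856.5 = 69.5 and ps = 118/3 + (1/9)·856.5 = 134.5.
ΔCS = ½(798 + 856.5)(128 − 69.5) = 48394.125; ΔPS = ½(798 + 856.5)(134.5 − 128) = 5377.125.
Government spending = 65 × 856.5 = 55672.5.
DWL = ½ × 65 × (856.5 − 798) = 1901.25; fraction = 1901.25 / 55672.5 = 39/1142.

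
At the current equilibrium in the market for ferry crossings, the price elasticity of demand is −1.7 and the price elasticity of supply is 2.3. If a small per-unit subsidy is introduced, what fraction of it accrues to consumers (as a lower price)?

For a small subsidy around the equilibrium, the benefit split depends on the relative slopes, which at a point are proportional to the elasticities.
Buyer share = εs/(εs + |εd|) = 2.3/(2.3 + 1.7) = 0.575; seller share = |εd|/(εs + |εd|) = 0.425.

Consumer share = 0.575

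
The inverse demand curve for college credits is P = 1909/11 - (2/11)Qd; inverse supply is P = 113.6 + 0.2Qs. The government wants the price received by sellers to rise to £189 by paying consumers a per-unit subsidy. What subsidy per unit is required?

At a seller price of 189, quantity supplied is -568 + 5·189 = 377.
Buyers absorb 377 only when they pay Pb = 1909/11 − (2/11)·377 = 105.
s = Ps − Pb = 189 − 105 = 84.

Required subsidy s = £84 per unit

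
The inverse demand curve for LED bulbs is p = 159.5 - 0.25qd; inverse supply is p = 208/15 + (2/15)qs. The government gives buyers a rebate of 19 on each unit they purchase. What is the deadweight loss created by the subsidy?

Deadweight loss = 10830/23

Pre-subsidy: 159.5 - 0.25q = 208/15 + (2/15)q gives q* = 8738/23 and p* = 1484/23.
With the rebate, buyers effectively pay pb = ps − 19, where ps is the price sellers receive.
On the curves, pb = 159.5 - 0.25q and ps = 208/15 + (2/15)q; the wedge ps − pb = 19 gives 208/15 + (2/15)q − (159.5 - 0.25q) = 19, so q' = 9878/23.
Then pb = 159.5 − 0.25·(9878/23) = 1199/23 and ps = 208/15 + (2/15)·(9878/23) = 1636/23.
The subsidy expands output by 9878/23 − 8738/23 = 1140/23 past the efficient level; on those units the gap between marginal cost and willingness to pay runs from 0 up to 19.
DWL = ½ × 19 × 1140/23 = 10830/23.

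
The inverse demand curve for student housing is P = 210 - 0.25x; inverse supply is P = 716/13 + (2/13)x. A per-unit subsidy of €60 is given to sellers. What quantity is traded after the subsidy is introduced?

Pre-subsidy: 210 - 0.25x = 716/13 + (2/13)x gives x* = 8056/21 and P* = 2396/21.
With the subsidy, sellers receive Ps = Pb + 60 for each unit, where Pb is the price buyers pay.
On the curves, Pb = 210 - 0.25x and Ps = 716/13 + (2/13)x; the wedge Ps − Pb = 60 gives 716/13 + (2/13)x − (210 - 0.25x) = 60, so x' = 11176/21.
Then Pb = 210 − 0.25·(11176/21) = 1616/21 and Ps = 716/13 + (2/13)·(11176/21) = 2876/21.

x' = 11176/21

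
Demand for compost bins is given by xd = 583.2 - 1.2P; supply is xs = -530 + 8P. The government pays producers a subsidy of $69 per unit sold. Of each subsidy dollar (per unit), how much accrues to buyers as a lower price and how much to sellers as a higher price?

Pre-subsidy: 583.2 - 1.2P = -530 + 8P gives P* = 121, x* = 438.
With the subsidy, sellers receive Ps = Pb + 69 for each unit, where Pb is the price buyers pay.
Supply in terms of Pb becomes xs = -530 + 8(Pb + 69) = 22 + 8Pb. Setting this equal to demand: 583.2 - 1.2Pb = 22 + 8Pb, so Pb = 61.
Sellers receive Ps = 61 + 69 = 130; x' = 583.2 − 1.2·61 = 510.
Buyers' price falls by P* − Pb = 121 − 61 = 60; sellers' price rises by Ps − P* = 130 − 121 = 9.

Buyers gain $60 per unit; sellers gain $9 per unit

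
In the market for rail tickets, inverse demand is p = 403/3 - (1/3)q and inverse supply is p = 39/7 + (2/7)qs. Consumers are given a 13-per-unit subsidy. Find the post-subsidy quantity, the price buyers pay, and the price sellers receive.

q' = 229; buyers pay 58; sellers receive 71

Pre-subsidy: 403/3 - (1/3)q = 39/7 + (2/7)q gives q* = 208 and p* = 65.
With the rebate, buyers effectively pay pb = ps − 13, where ps is the price sellers receive.
On the curves, pb = 403/3 - (1/3)q and ps = 39/7 + (2/7)q; the wedge ps − pb = 13 gives 39/7 + (2/7)q − (403/3 - (1/3)q) = 13, so q' = 229.
Then pb = 403/3 − (1/3)·229 = 58 and ps = 39/7 + (2/7)·229 = 71.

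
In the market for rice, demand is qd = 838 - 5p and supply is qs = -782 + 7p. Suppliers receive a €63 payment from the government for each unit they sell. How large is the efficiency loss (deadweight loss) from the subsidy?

Pre-subsidy: 838 - 5p = -782 + 7p gives p* = 135, q* = 163.
With the subsidy, sellers receive ps = pb + 63 for each unit, where pb is the price buyers pay.
Supply in terms of pb becomes qs = -782 + 7(pb + 63) = -341 + 7pb. Setting this equal to demand: 838 - 5pb = -341 + 7pb, so pb = 98.25.
Sellers receive ps = 98.25 + 63 = 161.25; q' = 838 − 5·98.25 = 346.75.
The subsidy expands output by 346.75 − 163 = 183.75 past the efficient level; on those units the gap between marginal cost and willingness to pay runs from 0 up to 63.
DWL = ½ × 63 × 183.75 = 5788.125.

Deadweight loss = €5788.125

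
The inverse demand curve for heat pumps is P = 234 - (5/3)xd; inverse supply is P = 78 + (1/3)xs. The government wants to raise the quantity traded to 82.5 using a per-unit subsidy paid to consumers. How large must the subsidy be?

Required subsidy s = 9 per unit

At x = 82.5, from the demand curve buyers pay Pb = 234 − (5/3)·82.5 = 96.5; from the supply curve sellers need Ps = 78 + (1/3)·82.5 = 105.5.
The subsidy must fill the gap: s = Ps − Pb = 105.5 − 96.5 = 9.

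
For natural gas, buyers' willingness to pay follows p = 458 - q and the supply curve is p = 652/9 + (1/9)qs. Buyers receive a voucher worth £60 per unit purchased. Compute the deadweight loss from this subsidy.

Pre-subsidy: 458 - q = 652/9 + (1/9)q gives q* = 347 and p* = 111.
With the rebate, buyers effectively pay pb = ps − 60, where ps is the price sellers receive.
On the curves, pb = 458 - q and ps = 652/9 + (1/9)q; the wedge ps − pb = 60 gives 652/9 + (1/9)q − (458 - q) = 60, so q' = 401.
Then pb = 458 − 1·401 = 57 and ps = 652/9 + (1/9)·401 = 117.
The subsidy expands output by 401 − 347 = 54 past the efficient level; on those units the gap between marginal cost and willingness to pay runs from 0 up to 60.
DWL = ½ × 60 × 54 = 1620.

Deadweight loss = £1620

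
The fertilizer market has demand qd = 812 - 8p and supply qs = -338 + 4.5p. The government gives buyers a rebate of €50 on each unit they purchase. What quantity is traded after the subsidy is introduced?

Pre-subsidy: 812 - 8p = -338 + 4.5p gives p* = 92, q* = 76.
With the rebate, buyers effectively pay pb = ps − 50, where ps is the price sellers receive.
Demand in terms of ps becomes qd = 812 − 8(ps − 50) = 1212 - 8ps. Setting this equal to supply: 1212 - 8ps = -338 + 4.5ps, so ps = 124.
Buyers pay pb = 124 − 50 = 74; q' = -338 + 4.5·124 = 220.

q' = 220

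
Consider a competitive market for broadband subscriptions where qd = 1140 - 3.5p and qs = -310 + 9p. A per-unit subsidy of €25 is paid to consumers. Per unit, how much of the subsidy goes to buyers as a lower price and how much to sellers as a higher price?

Buyers gain €18 per unit; sellers gain €7 per unit

Pre-subsidy: 1140 - 3.5p = -310 + 9p gives p* = 116, q* = 734.
With the rebate, buyers effectively pay pb = ps − 25, where ps is the price sellers receive.
Demand in terms of ps becomes qd = 1140 − 3.5(ps − 25) = 1227.5 - 3.5ps. Setting this equal to supply: 1227.5 - 3.5ps = -310 + 9ps, so ps = 123.
Buyers pay pb = 123 − 25 = 98; q' = -310 + 9·123 = 797.
Buyers' price falls by p* − pb = 116 − 98 = 18; sellers' price rises by ps − p* = 123 − 116 = 7.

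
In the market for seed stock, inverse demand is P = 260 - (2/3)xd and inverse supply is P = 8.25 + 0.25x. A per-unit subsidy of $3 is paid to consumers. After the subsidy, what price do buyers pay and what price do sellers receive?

Buyers pay 822/11; sellers receive 855/11

Pre-subsidy: 260 - (2/3)x = 8.25 + 0.25x gives x* = 3021/11 and P* = 846/11.
With the rebate, buyers effectively pay Pb = Ps − 3, where Ps is the price sellers receive.
On the curves, Pb = 260 - (2/3)x and Ps = 8.25 + 0.25x; the wedge Ps − Pb = 3 gives 8.25 + 0.25x − (260 - (2/3)x) = 3, so x' = 3057/11.
Then Pb = 260 − (2/3)·(3057/11) = 822/11 and Ps = 8.25 + 0.25·(3057/11) = 855/11.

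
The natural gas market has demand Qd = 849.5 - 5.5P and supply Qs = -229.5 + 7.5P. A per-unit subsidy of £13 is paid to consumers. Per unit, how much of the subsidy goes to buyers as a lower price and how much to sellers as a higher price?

Pre-subsidy: 849.5 - 5.5P = -229.5 + 7.5P gives P* = 83, Q* = 393.
With the rebate, buyers effectively pay Pb = Ps − 13, where Ps is the price sellers receive.
Demand in terms of Ps becomes Qd = 849.5 − 5.5(Ps − 13) = 921 - 5.5Ps. Setting this equal to supply: 921 - 5.5Ps = -229.5 + 7.5Ps, so Ps = 88.5.
Buyers pay Pb = 88.5 − 13 = 75.5; Q' = -229.5 + 7.5·88.5 = 434.25.
Buyers' price falls by P* − Pb = 83 − 75.5 = 7.5; sellers' price rises by Ps − P* = 88.5 − 83 = 5.5.

Buyers gain £7.5 per unit; sellers gain £5.5 per unit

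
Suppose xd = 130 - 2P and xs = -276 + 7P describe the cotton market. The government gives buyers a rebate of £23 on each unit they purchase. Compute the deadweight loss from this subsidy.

Deadweight loss = 3703/9

Pre-subsidy: 130 - 2P = -276 + 7P gives P* = 406/9, x* = 358/9.
With the rebate, buyers effectively pay Pb = Ps − 23, where Ps is the price sellers receive.
Demand in terms of Ps becomes xd = 130 − 2(Ps − 23) = 176 - 2Ps. Setting this equal to supply: 176 - 2Ps = -276 + 7Ps, so Ps = 452/9.
Buyers pay Pb = 452/9 − 23 = 245/9; x' = -276 + 7·(452/9) = 680/9.
The subsidy expands output by 680/9 − 358/9 = 322/9 past the efficient level; on those units the gap between marginal cost and willingness to pay runs from 0 up to 23.
DWL = ½ × 23 × 322/9 = 3703/9.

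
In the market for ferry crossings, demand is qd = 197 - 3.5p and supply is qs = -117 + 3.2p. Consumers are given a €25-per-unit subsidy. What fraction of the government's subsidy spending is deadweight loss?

Pre-subsidy: 197 - 3.5p = -117 + 3.2p gives p* = 3140/67, q* = 2209/67.
With the rebate, buyers effectively pay pb = ps − 25, where ps is the price sellers receive.
Demand in terms of ps becomes qd = 197 − 3.5(ps − 25) = 284.5 - 3.5ps. Setting this equal to supply: 284.5 - 3.5ps = -117 + 3.2ps, so ps = 4015/67.
Buyers pay pb = 4015/67 − 25 = 2340/67; q' = -117 + 3.2·(4015/67) = 5009/67.
ΔCS = ½(2209/67 + 5009/67)(3140/67 − 2340/67) = 2887200/4489; ΔPS = ½(2209/67 + 5009/67)(4015/67 − 3140/67) = 3157875/4489.
Government spending = 25 × 5009/67 = 125225/67.
DWL = ½ × 25 × (5009/67 − 2209/67) = 35000/67; fraction = (35000/67) / (125225/67) = 1400/5009.

DWL / government spending = 1400/5009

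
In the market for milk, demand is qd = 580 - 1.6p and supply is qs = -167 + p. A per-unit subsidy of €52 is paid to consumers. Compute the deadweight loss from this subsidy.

Deadweight loss = €832

Pre-subsidy: 580 - 1.6p = -167 + p gives p* = 3735/13, q* = 1564/13.
With the rebate, buyers effectively pay pb = ps − 52, where ps is the price sellers receive.
Demand in terms of ps becomes qd = 580 − 1.6(ps − 52) = 663.2 - 1.6ps. Setting this equal to supply: 663.2 - 1.6ps = -167 + ps, so ps = 4151/13.
Buyers pay pb = 4151/13 − 52 = 3475/13; q' = -167 + 1·(4151/13) = 1980/13.
The subsidy expands output by 1980/13 − 1564/13 = 32 past the efficient level; on those units the gap between marginal cost and willingness to pay runs from 0 up to 52.
DWL = ½ × 52 × 32 = 832.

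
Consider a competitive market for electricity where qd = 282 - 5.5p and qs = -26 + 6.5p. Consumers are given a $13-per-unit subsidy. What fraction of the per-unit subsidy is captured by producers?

Producer share = 11/24

Pre-subsidy: 282 - 5.5p = -26 + 6.5p gives p* = 77/3, q* = 845/6.
With the rebate, buyers effectively pay pb = ps − 13, where ps is the price sellers receive.
Demand in terms of ps becomes qd = 282 − 5.5(ps − 13) = 353.5 - 5.5ps. Setting this equal to supply: 353.5 - 5.5ps = -26 + 6.5ps, so ps = 31.625.
Buyers pay pb = 31.625 − 13 = 18.625; q' = -26 + 6.5·31.625 = 179.5625.
Buyers' price falls by p* − pb = 77/3 − 18.625 = 169/24; sellers' price rises by ps − p* = 31.625 − 77/3 = 143/24.
So producers capture (143/24)/13 = 11/24 of each unit of subsidy.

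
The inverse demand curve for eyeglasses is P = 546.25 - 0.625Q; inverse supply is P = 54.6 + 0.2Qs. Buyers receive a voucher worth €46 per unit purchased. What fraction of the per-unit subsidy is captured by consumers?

Pre-subsidy: 546.25 - 0.625Q = 54.6 + 0.2Q gives Q* = 19666/33 and P* = 5735/33.
With the rebate, buyers effectively pay Pb = Ps − 46, where Ps is the price sellers receive.
On the curves, Pb = 546.25 - 0.625Q and Ps = 54.6 + 0.2Q; the wedge Ps − Pb = 46 gives 54.6 + 0.2Q − (546.25 - 0.625Q) = 46, so Q' = 21506/33.
Then Pb = 546.25 − 0.625·(21506/33) = 4585/33 and Ps = 54.6 + 0.2·(21506/33) = 6103/33.
Buyers' price falls by P* − Pb = 5735/33 − 4585/33 = 1150/33; sellers' price rises by Ps − P* = 6103/33 − 5735/33 = 368/33.
So consumers capture (1150/33)/46 = 25/33 of each unit of subsidy.

Consumer share = 25/33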